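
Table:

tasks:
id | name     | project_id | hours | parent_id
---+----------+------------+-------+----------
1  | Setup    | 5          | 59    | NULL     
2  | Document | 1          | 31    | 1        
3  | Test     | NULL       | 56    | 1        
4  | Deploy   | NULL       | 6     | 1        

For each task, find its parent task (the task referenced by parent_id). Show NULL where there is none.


This is a self-join: tasks is joined to a second copy of itself, matching each row's parent_id to another row's id. Use LEFT JOIN so rows with parent_id=NULL are kept.
  - task 1 (Setup): parent_id=NULL -> NULL
  - task 2 (Document): parent_id=1 -> Setup
  - task 3 (Test): parent_id=1 -> Setup
  - task 4 (Deploy): parent_id=1 -> Setup

SQL:
SELECT a.name AS item, b.name AS parent
FROM tasks a
LEFT JOIN tasks b ON a.parent_id = b.id

Result:
item     | parent
---------+-------
Setup    | NULL  
Document | Setup 
Test     | Setup 
Deploy   | Setup 


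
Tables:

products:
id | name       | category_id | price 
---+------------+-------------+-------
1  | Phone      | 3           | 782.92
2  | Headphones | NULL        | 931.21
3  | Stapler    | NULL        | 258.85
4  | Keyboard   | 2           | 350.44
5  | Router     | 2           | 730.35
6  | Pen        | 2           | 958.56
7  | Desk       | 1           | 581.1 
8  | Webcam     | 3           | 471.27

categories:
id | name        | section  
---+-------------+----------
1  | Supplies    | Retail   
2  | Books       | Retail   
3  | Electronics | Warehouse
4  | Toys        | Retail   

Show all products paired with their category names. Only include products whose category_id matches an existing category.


INNER JOIN keeps only products rows whose category_id matches an id in categories. Walk through each product:
  - product 1 (Phone): category_id=3 -> matches Electronics
  - product 2 (Headphones): category_id=NULL, no match -> dropped
  - product 3 (Stapler): category_id=NULL, no match -> dropped
  - product 4 (Keyboard): category_id=2 -> matches Books
  - product 5 (Router): category_id=2 -> matches Books
  - product 6 (Pen): category_id=2 -> matches Books
  - product 7 (Desk): category_id=1 -> matches Supplies
  - product 8 (Webcam): category_id=3 -> matches Electronics
So 2 of 8 rows are dropped.

SQL:
SELECT a.name, b.name AS category
FROM products a
INNER JOIN categories b ON a.category_id = b.id

Result:
name     | category   
---------+------------
Phone    | Electronics
Keyboard | Books      
Router   | Books      
Pen      | Books      
Desk     | Supplies   
Webcam   | Electronics


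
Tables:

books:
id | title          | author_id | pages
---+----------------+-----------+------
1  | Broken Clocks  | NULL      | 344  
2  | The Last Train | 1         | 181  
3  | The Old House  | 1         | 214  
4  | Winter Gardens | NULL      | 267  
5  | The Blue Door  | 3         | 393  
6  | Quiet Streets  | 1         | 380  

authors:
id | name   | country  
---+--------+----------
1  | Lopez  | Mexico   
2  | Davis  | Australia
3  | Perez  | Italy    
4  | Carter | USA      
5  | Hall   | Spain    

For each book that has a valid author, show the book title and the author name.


INNER JOIN keeps only books rows whose author_id matches an id in authors. Walk through each book:
  - book 1 (Broken Clocks): author_id=NULL, no match -> dropped
  - book 2 (The Last Train): author_id=1 -> matches Lopez
  - book 3 (The Old House): author_id=1 -> matches Lopez
  - book 4 (Winter Gardens): author_id=NULL, no match -> dropped
  - book 5 (The Blue Door): author_id=3 -> matches Perez
  - book 6 (Quiet Streets): author_id=1 -> matches Lopez
So 2 of 6 rows are dropped.

SQL:
SELECT a.title, b.name AS author
FROM books a
INNER JOIN authors b ON a.author_id = b.id

Result:
title          | author
---------------+-------
The Last Train | Lopez 
The Old House  | Lopez 
The Blue Door  | Perez 
Quiet Streets  | Lopez 


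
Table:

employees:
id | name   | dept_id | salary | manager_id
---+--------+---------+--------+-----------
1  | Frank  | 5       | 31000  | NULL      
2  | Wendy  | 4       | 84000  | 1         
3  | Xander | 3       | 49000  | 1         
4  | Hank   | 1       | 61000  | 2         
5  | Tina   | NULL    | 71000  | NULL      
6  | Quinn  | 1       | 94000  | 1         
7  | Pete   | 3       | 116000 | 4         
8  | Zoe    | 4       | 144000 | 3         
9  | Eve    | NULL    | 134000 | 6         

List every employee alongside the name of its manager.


This is a self-join: employees is joined to a second copy of itself, matching each row's manager_id to another row's id. Use LEFT JOIN so rows with manager_id=NULL are kept.
  - employee 1 (Frank): manager_id=NULL -> NULL
  - employee 2 (Wendy): manager_id=1 -> Frank
  - employee 3 (Xander): manager_id=1 -> Frank
  - employee 4 (Hank): manager_id=2 -> Wendy
  - employee 5 (Tina): manager_id=NULL -> NULL
  - employee 6 (Quinn): manager_id=1 -> Frank
  - employee 7 (Pete): manager_id=4 -> Hank
  - employee 8 (Zoe): manager_id=3 -> Xander
  - employee 9 (Eve): manager_id=6 -> Quinn

SQL:
SELECT a.name AS item, b.name AS manager
FROM employees a
LEFT JOIN employees b ON a.manager_id = b.id

Result:
item   | manager
-------+--------
Frank  | NULL   
Wendy  | Frank  
Xander | Frank  
Hank   | Wendy  
Tina   | NULL   
Quinn  | Frank  
Pete   | Hank   
Zoe    | Xander 
Eve    | Quinn  


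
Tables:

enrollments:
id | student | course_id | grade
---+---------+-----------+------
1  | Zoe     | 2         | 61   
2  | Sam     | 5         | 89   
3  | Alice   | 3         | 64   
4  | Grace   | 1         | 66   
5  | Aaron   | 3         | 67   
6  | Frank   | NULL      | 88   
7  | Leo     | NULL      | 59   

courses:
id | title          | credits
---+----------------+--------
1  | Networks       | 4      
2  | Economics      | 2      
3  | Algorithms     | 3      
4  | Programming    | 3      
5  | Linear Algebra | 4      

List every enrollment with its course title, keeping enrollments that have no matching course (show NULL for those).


LEFT JOIN keeps every row from enrollments (the left table); where course_id has no match in courses, the course columns become NULL. Walk through each enrollment:
  - enrollment 1 (Zoe): course_id=2 -> matches Economics
  - enrollment 2 (Sam): course_id=5 -> matches Linear Algebra
  - enrollment 3 (Alice): course_id=3 -> matches Algorithms
  - enrollment 4 (Grace): course_id=1 -> matches Networks
  - enrollment 5 (Aaron): course_id=3 -> matches Algorithms
  - enrollment 6 (Frank): course_id=NULL, no match -> kept with NULL
  - enrollment 7 (Leo): course_id=NULL, no match -> kept with NULL
All 7 rows appear; 2 have NULL course.

SQL:
SELECT a.student, b.title AS course
FROM enrollments a
LEFT JOIN courses b ON a.course_id = b.id

Result:
student | course        
--------+---------------
Zoe     | Economics     
Sam     | Linear Algebra
Alice   | Algorithms    
Grace   | Networks      
Aaron   | Algorithms    
Frank   | NULL          
Leo     | NULL          


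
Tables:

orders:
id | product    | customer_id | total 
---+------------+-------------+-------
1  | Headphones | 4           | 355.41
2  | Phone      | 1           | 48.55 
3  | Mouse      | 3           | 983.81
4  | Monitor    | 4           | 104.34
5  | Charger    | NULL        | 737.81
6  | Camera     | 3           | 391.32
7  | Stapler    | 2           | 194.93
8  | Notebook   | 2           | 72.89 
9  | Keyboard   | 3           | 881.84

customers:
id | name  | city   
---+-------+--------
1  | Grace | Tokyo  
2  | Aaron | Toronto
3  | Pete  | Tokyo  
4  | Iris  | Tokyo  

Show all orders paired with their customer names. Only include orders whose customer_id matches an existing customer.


INNER JOIN keeps only orders rows whose customer_id matches an id in customers. Walk through each order:
  - order 1 (Headphones): customer_id=4 -> matches Iris
  - order 2 (Phone): customer_id=1 -> matches Grace
  - order 3 (Mouse): customer_id=3 -> matches Pete
  - order 4 (Monitor): customer_id=4 -> matches Iris
  - order 5 (Charger): customer_id=NULL, no match -> dropped
  - order 6 (Camera): customer_id=3 -> matches Pete
  - order 7 (Stapler): customer_id=2 -> matches Aaron
  - order 8 (Notebook): customer_id=2 -> matches Aaron
  - order 9 (Keyboard): customer_id=3 -> matches Pete
So 1 of 9 rows is dropped.

SQL:
SELECT a.product, b.name AS customer
FROM orders a
INNER JOIN customers b ON a.customer_id = b.id

Result:
product    | customer
-----------+---------
Headphones | Iris    
Phone      | Grace   
Mouse      | Pete    
Monitor    | Iris    
Camera     | Pete    
Stapler    | Aaron   
Notebook   | Aaron   
Keyboard   | Pete    


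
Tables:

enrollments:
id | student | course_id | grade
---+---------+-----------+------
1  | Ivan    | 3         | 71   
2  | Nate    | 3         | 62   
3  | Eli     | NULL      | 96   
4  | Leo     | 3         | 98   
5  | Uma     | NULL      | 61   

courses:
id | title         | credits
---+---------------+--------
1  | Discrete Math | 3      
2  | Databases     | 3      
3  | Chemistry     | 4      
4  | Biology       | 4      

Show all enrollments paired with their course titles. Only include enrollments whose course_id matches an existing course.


INNER JOIN keeps only enrollments rows whose course_id matches an id in courses. Walk through each enrollment:
  - enrollment 1 (Ivan): course_id=3 -> matches Chemistry
  - enrollment 2 (Nate): course_id=3 -> matches Chemistry
  - enrollment 3 (Eli): course_id=NULL, no match -> dropped
  - enrollment 4 (Leo): course_id=3 -> matches Chemistry
  - enrollment 5 (Uma): course_id=NULL, no match -> dropped
So 2 of 5 rows are dropped.

SQL:
SELECT a.student, b.title AS course
FROM enrollments a
INNER JOIN courses b ON a.course_id = b.id

Result:
student | course   
--------+----------
Ivan    | Chemistry
Nate    | Chemistry
Leo     | Chemistry


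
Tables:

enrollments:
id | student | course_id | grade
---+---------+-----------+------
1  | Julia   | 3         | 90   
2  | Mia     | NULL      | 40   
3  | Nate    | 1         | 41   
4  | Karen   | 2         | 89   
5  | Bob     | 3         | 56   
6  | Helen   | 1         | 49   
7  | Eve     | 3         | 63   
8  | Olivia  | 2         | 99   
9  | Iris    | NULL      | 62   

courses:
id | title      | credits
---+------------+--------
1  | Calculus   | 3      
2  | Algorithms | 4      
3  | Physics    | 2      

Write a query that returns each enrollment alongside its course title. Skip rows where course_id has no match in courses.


INNER JOIN keeps only enrollments rows whose course_id matches an id in courses. Walk through each enrollment:
  - enrollment 1 (Julia): course_id=3 -> matches Physics
  - enrollment 2 (Mia): course_id=NULL, no match -> dropped
  - enrollment 3 (Nate): course_id=1 -> matches Calculus
  - enrollment 4 (Karen): course_id=2 -> matches Algorithms
  - enrollment 5 (Bob): course_id=3 -> matches Physics
  - enrollment 6 (Helen): course_id=1 -> matches Calculus
  - enrollment 7 (Eve): course_id=3 -> matches Physics
  - enrollment 8 (Olivia): course_id=2 -> matches Algorithms
  - enrollment 9 (Iris): course_id=NULL, no match -> dropped
So 2 of 9 rows are dropped.

SQL:
SELECT a.student, b.title AS course
FROM enrollments a
INNER JOIN courses b ON a.course_id = b.id

Result:
student | course    
--------+-----------
Julia   | Physics   
Nate    | Calculus  
Karen   | Algorithms
Bob     | Physics   
Helen   | Calculus  
Eve     | Physics   
Olivia  | Algorithms


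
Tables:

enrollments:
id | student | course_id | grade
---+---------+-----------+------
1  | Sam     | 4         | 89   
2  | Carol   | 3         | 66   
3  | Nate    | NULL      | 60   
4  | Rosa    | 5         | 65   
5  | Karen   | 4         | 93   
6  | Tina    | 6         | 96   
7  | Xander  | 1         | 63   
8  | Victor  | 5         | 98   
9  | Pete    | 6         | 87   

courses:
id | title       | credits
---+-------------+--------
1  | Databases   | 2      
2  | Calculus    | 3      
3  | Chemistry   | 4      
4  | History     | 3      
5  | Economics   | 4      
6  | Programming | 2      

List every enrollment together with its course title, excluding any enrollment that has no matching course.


INNER JOIN keeps only enrollments rows whose course_id matches an id in courses. Walk through each enrollment:
  - enrollment 1 (Sam): course_id=4 -> matches History
  - enrollment 2 (Carol): course_id=3 -> matches Chemistry
  - enrollment 3 (Nate): course_id=NULL, no match -> dropped
  - enrollment 4 (Rosa): course_id=5 -> matches Economics
  - enrollment 5 (Karen): course_id=4 -> matches History
  - enrollment 6 (Tina): course_id=6 -> matches Programming
  - enrollment 7 (Xander): course_id=1 -> matches Databases
  - enrollment 8 (Victor): course_id=5 -> matches Economics
  - enrollment 9 (Pete): course_id=6 -> matches Programming
So 1 of 9 rows is dropped.

SQL:
SELECT a.student, b.title AS course
FROM enrollments a
INNER JOIN courses b ON a.course_id = b.id

Result:
student | course     
--------+------------
Sam     | History    
Carol   | Chemistry  
Rosa    | Economics  
Karen   | History    
Tina    | Programming
Xander  | Databases  
Victor  | Economics  
Pete    | Programming


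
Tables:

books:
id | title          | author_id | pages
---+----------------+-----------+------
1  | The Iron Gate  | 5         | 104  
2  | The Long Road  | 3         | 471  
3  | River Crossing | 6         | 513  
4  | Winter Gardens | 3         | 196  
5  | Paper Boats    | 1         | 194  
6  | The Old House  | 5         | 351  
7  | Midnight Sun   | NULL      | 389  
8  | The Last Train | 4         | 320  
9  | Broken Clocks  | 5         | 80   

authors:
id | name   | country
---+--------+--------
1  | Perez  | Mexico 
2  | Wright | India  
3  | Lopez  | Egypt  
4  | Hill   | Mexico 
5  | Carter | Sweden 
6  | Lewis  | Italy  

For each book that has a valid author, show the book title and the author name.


INNER JOIN keeps only books rows whose author_id matches an id in authors. Walk through each book:
  - book 1 (The Iron Gate): author_id=5 -> matches Carter
  - book 2 (The Long Road): author_id=3 -> matches Lopez
  - book 3 (River Crossing): author_id=6 -> matches Lewis
  - book 4 (Winter Gardens): author_id=3 -> matches Lopez
  - book 5 (Paper Boats): author_id=1 -> matches Perez
  - book 6 (The Old House): author_id=5 -> matches Carter
  - book 7 (Midnight Sun): author_id=NULL, no match -> dropped
  - book 8 (The Last Train): author_id=4 -> matches Hill
  - book 9 (Broken Clocks): author_id=5 -> matches Carter
So 1 of 9 rows is dropped.

SQL:
SELECT a.title, b.name AS author
FROM books a
INNER JOIN authors b ON a.author_id = b.id

Result:
title          | author
---------------+-------
The Iron Gate  | Carter
The Long Road  | Lopez 
River Crossing | Lewis 
Winter Gardens | Lopez 
Paper Boats    | Perez 
The Old House  | Carter
The Last Train | Hill  
Broken Clocks  | Carter


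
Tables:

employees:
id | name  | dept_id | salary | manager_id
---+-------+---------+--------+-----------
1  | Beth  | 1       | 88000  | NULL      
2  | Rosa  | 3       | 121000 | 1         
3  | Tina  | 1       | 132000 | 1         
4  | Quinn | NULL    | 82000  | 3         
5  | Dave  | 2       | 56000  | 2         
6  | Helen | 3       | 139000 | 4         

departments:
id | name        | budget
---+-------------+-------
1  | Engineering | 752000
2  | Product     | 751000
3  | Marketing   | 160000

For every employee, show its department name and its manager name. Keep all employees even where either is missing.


Two LEFT JOINs from the same base table employees: one to departments via dept_id, one to employees itself via manager_id. Both are LEFT so every employee is preserved.
Match against departments:
  - employee 1 (Beth): dept_id=1 -> matches Engineering
  - employee 2 (Rosa): dept_id=3 -> matches Marketing
  - employee 3 (Tina): dept_id=1 -> matches Engineering
  - employee 4 (Quinn): dept_id=NULL, no match -> kept with NULL
  - employee 5 (Dave): dept_id=2 -> matches Product
  - employee 6 (Helen): dept_id=3 -> matches Marketing
Match against employees (self):
  - employee 1 (Beth): manager_id=NULL -> NULL
  - employee 2 (Rosa): manager_id=1 -> Beth
  - employee 3 (Tina): manager_id=1 -> Beth
  - employee 4 (Quinn): manager_id=3 -> Tina
  - employee 5 (Dave): manager_id=2 -> Rosa
  - employee 6 (Helen): manager_id=4 -> Quinn

SQL:
SELECT a.name, b.name AS department, c.name AS manager
FROM employees a
LEFT JOIN departments b ON a.dept_id = b.id
LEFT JOIN employees c ON a.manager_id = c.id

Result:
name  | department  | manager
------+-------------+--------
Beth  | Engineering | NULL   
Rosa  | Marketing   | Beth   
Tina  | Engineering | Beth   
Quinn | NULL        | Tina   
Dave  | Product     | Rosa   
Helen | Marketing   | Quinn  


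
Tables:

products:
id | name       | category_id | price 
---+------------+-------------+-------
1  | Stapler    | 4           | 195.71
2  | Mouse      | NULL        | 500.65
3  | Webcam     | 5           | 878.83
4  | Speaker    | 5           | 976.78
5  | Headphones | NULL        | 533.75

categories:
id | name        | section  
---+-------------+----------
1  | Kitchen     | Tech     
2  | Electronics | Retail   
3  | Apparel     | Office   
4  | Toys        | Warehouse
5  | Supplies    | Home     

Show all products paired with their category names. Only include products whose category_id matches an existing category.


INNER JOIN keeps only products rows whose category_id matches an id in categories. Walk through each product:
  - product 1 (Stapler): category_id=4 -> matches Toys
  - product 2 (Mouse): category_id=NULL, no match -> dropped
  - product 3 (Webcam): category_id=5 -> matches Supplies
  - product 4 (Speaker): category_id=5 -> matches Supplies
  - product 5 (Headphones): category_id=NULL, no match -> dropped
So 2 of 5 rows are dropped.

SQL:
SELECT a.name, b.name AS category
FROM products a
INNER JOIN categories b ON a.category_id = b.id

Result:
name    | category
--------+---------
Stapler | Toys    
Webcam  | Supplies
Speaker | Supplies


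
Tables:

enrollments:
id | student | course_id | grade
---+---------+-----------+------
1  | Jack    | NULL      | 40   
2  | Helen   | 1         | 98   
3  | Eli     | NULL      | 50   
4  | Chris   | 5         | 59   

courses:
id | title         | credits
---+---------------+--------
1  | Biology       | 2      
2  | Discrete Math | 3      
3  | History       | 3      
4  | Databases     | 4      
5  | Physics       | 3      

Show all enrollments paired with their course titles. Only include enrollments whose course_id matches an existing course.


INNER JOIN keeps only enrollments rows whose course_id matches an id in courses. Walk through each enrollment:
  - enrollment 1 (Jack): course_id=NULL, no match -> dropped
  - enrollment 2 (Helen): course_id=1 -> matches Biology
  - enrollment 3 (Eli): course_id=NULL, no match -> dropped
  - enrollment 4 (Chris): course_id=5 -> matches Physics
So 2 of 4 rows are dropped.

SQL:
SELECT a.student, b.title AS course
FROM enrollments a
INNER JOIN courses b ON a.course_id = b.id

Result:
student | course 
--------+--------
Helen   | Biology
Chris   | Physics


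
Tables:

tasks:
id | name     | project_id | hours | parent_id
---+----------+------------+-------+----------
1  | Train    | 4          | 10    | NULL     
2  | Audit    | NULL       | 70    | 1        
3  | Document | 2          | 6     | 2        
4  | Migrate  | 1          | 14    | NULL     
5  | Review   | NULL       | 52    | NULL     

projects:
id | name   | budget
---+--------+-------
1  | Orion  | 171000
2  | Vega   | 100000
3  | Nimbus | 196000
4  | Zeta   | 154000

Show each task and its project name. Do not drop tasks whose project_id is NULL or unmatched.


LEFT JOIN keeps every row from tasks (the left table); where project_id has no match in projects, the project columns become NULL. Walk through each task:
  - task 1 (Train): project_id=4 -> matches Zeta
  - task 2 (Audit): project_id=NULL, no match -> kept with NULL
  - task 3 (Document): project_id=2 -> matches Vega
  - task 4 (Migrate): project_id=1 -> matches Orion
  - task 5 (Review): project_id=NULL, no match -> kept with NULL
All 5 rows appear; 2 have NULL project.

SQL:
SELECT a.name, b.name AS project
FROM tasks a
LEFT JOIN projects b ON a.project_id = b.id

Result:
name     | project
---------+--------
Train    | Zeta   
Audit    | NULL   
Document | Vega   
Migrate  | Orion  
Review   | NULL   


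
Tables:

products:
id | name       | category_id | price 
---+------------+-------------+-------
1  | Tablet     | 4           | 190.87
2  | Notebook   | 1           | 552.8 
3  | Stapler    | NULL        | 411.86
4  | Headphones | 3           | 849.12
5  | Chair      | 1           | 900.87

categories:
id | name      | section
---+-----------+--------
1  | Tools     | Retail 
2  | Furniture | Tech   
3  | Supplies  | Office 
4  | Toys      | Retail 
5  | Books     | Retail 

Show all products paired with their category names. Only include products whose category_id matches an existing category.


INNER JOIN keeps only products rows whose category_id matches an id in categories. Walk through each product:
  - product 1 (Tablet): category_id=4 -> matches Toys
  - product 2 (Notebook): category_id=1 -> matches Tools
  - product 3 (Stapler): category_id=NULL, no match -> dropped
  - product 4 (Headphones): category_id=3 -> matches Supplies
  - product 5 (Chair): category_id=1 -> matches Tools
So 1 of 5 rows is dropped.

SQL:
SELECT a.name, b.name AS category
FROM products a
INNER JOIN categories b ON a.category_id = b.id

Result:
name       | category
-----------+---------
Tablet     | Toys    
Notebook   | Tools   
Headphones | Supplies
Chair      | Tools   


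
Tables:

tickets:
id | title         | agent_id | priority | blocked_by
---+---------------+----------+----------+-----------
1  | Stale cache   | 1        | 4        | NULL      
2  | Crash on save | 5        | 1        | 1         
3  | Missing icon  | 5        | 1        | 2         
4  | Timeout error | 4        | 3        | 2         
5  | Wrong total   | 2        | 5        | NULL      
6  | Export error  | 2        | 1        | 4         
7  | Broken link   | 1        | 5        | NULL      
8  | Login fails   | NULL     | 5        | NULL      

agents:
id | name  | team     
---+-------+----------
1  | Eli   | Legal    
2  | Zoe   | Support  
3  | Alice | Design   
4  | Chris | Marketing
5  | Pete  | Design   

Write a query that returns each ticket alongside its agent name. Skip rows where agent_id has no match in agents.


INNER JOIN keeps only tickets rows whose agent_id matches an id in agents. Walk through each ticket:
  - ticket 1 (Stale cache): agent_id=1 -> matches Eli
  - ticket 2 (Crash on save): agent_id=5 -> matches Pete
  - ticket 3 (Missing icon): agent_id=5 -> matches Pete
  - ticket 4 (Timeout error): agent_id=4 -> matches Chris
  - ticket 5 (Wrong total): agent_id=2 -> matches Zoe
  - ticket 6 (Export error): agent_id=2 -> matches Zoe
  - ticket 7 (Broken link): agent_id=1 -> matches Eli
  - ticket 8 (Login fails): agent_id=NULL, no match -> dropped
So 1 of 8 rows is dropped.

SQL:
SELECT a.title, b.name AS agent
FROM tickets a
INNER JOIN agents b ON a.agent_id = b.id

Result:
title         | agent
--------------+------
Stale cache   | Eli  
Crash on save | Pete 
Missing icon  | Pete 
Timeout error | Chris
Wrong total   | Zoe  
Export error  | Zoe  
Broken link   | Eli  


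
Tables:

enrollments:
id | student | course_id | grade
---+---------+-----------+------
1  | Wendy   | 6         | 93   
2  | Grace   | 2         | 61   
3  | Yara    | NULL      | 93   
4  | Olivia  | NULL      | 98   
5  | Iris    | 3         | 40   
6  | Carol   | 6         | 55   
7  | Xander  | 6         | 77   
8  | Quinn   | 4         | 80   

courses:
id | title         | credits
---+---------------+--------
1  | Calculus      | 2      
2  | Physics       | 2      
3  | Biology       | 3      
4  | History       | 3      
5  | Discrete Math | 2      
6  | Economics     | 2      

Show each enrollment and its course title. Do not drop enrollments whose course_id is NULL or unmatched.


LEFT JOIN keeps every row from enrollments (the left table); where course_id has no match in courses, the course columns become NULL. Walk through each enrollment:
  - enrollment 1 (Wendy): course_id=6 -> matches Economics
  - enrollment 2 (Grace): course_id=2 -> matches Physics
  - enrollment 3 (Yara): course_id=NULL, no match -> kept with NULL
  - enrollment 4 (Olivia): course_id=NULL, no match -> kept with NULL
  - enrollment 5 (Iris): course_id=3 -> matches Biology
  - enrollment 6 (Carol): course_id=6 -> matches Economics
  - enrollment 7 (Xander): course_id=6 -> matches Economics
  - enrollment 8 (Quinn): course_id=4 -> matches History
All 8 rows appear; 2 have NULL course.

SQL:
SELECT a.student, b.title AS course
FROM enrollments a
LEFT JOIN courses b ON a.course_id = b.id

Result:
student | course   
--------+----------
Wendy   | Economics
Grace   | Physics  
Yara    | NULL     
Olivia  | NULL     
Iris    | Biology  
Carol   | Economics
Xander  | Economics
Quinn   | History  


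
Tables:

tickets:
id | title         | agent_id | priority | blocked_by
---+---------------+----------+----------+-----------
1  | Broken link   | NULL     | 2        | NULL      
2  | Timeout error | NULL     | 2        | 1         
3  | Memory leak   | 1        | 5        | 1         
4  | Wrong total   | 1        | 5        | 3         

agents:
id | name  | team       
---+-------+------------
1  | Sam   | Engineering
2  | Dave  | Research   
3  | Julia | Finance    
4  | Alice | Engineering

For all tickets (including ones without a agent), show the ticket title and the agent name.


LEFT JOIN keeps every row from tickets (the left table); where agent_id has no match in agents, the agent columns become NULL. Walk through each ticket:
  - ticket 1 (Broken link): agent_id=NULL, no match -> kept with NULL
  - ticket 2 (Timeout error): agent_id=NULL, no match -> kept with NULL
  - ticket 3 (Memory leak): agent_id=1 -> matches Sam
  - ticket 4 (Wrong total): agent_id=1 -> matches Sam
All 4 rows appear; 2 have NULL agent.

SQL:
SELECT a.title, b.name AS agent
FROM tickets a
LEFT JOIN agents b ON a.agent_id = b.id

Result:
title         | agent
--------------+------
Broken link   | NULL 
Timeout error | NULL 
Memory leak   | Sam  
Wrong total   | Sam  


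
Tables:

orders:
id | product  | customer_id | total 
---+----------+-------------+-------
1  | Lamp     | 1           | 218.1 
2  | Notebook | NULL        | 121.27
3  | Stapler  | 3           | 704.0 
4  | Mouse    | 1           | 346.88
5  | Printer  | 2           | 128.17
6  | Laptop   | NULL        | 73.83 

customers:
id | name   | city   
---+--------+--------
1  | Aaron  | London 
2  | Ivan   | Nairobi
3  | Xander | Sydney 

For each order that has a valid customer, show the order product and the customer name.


INNER JOIN keeps only orders rows whose customer_id matches an id in customers. Walk through each order:
  - order 1 (Lamp): customer_id=1 -> matches Aaron
  - order 2 (Notebook): customer_id=NULL, no match -> dropped
  - order 3 (Stapler): customer_id=3 -> matches Xander
  - order 4 (Mouse): customer_id=1 -> matches Aaron
  - order 5 (Printer): customer_id=2 -> matches Ivan
  - order 6 (Laptop): customer_id=NULL, no match -> dropped
So 2 of 6 rows are dropped.

SQL:
SELECT a.product, b.name AS customer
FROM orders a
INNER JOIN customers b ON a.customer_id = b.id

Result:
product | customer
--------+---------
Lamp    | Aaron   
Stapler | Xander  
Mouse   | Aaron   
Printer | Ivan    


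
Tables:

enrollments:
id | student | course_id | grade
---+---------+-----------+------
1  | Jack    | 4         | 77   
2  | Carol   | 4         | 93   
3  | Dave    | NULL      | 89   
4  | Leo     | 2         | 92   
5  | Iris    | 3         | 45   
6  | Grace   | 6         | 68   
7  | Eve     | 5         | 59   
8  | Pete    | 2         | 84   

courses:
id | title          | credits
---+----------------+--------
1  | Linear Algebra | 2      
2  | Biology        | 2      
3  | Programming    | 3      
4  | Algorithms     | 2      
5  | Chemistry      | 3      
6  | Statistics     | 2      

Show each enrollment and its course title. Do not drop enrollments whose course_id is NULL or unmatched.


LEFT JOIN keeps every row from enrollments (the left table); where course_id has no match in courses, the course columns become NULL. Walk through each enrollment:
  - enrollment 1 (Jack): course_id=4 -> matches Algorithms
  - enrollment 2 (Carol): course_id=4 -> matches Algorithms
  - enrollment 3 (Dave): course_id=NULL, no match -> kept with NULL
  - enrollment 4 (Leo): course_id=2 -> matches Biology
  - enrollment 5 (Iris): course_id=3 -> matches Programming
  - enrollment 6 (Grace): course_id=6 -> matches Statistics
  - enrollment 7 (Eve): course_id=5 -> matches Chemistry
  - enrollment 8 (Pete): course_id=2 -> matches Biology
All 8 rows appear; 1 has NULL course.

SQL:
SELECT a.student, b.title AS course
FROM enrollments a
LEFT JOIN courses b ON a.course_id = b.id

Result:
student | course     
--------+------------
Jack    | Algorithms 
Carol   | Algorithms 
Dave    | NULL       
Leo     | Biology    
Iris    | Programming
Grace   | Statistics 
Eve     | Chemistry  
Pete    | Biology    


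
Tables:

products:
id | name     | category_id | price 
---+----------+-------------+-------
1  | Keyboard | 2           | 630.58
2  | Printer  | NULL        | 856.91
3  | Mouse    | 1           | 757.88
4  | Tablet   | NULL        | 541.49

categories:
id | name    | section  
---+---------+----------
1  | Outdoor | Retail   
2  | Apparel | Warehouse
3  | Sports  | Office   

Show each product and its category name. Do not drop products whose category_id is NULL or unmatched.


LEFT JOIN keeps every row from products (the left table); where category_id has no match in categories, the category columns become NULL. Walk through each product:
  - product 1 (Keyboard): category_id=2 -> matches Apparel
  - product 2 (Printer): category_id=NULL, no match -> kept with NULL
  - product 3 (Mouse): category_id=1 -> matches Outdoor
  - product 4 (Tablet): category_id=NULL, no match -> kept with NULL
All 4 rows appear; 2 have NULL category.

SQL:
SELECT a.name, b.name AS category
FROM products a
LEFT JOIN categories b ON a.category_id = b.id

Result:
name     | category
---------+---------
Keyboard | Apparel 
Printer  | NULL    
Mouse    | Outdoor 
Tablet   | NULL    


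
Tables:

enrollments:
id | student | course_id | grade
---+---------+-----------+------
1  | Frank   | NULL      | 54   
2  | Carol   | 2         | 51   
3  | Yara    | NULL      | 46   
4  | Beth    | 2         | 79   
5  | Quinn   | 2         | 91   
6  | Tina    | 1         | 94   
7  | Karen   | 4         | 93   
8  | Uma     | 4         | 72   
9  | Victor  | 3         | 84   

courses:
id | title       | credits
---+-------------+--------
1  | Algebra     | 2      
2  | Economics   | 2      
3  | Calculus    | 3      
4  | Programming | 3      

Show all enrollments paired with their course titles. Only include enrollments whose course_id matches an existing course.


INNER JOIN keeps only enrollments rows whose course_id matches an id in courses. Walk through each enrollment:
  - enrollment 1 (Frank): course_id=NULL, no match -> dropped
  - enrollment 2 (Carol): course_id=2 -> matches Economics
  - enrollment 3 (Yara): course_id=NULL, no match -> dropped
  - enrollment 4 (Beth): course_id=2 -> matches Economics
  - enrollment 5 (Quinn): course_id=2 -> matches Economics
  - enrollment 6 (Tina): course_id=1 -> matches Algebra
  - enrollment 7 (Karen): course_id=4 -> matches Programming
  - enrollment 8 (Uma): course_id=4 -> matches Programming
  - enrollment 9 (Victor): course_id=3 -> matches Calculus
So 2 of 9 rows are dropped.

SQL:
SELECT a.student, b.title AS course
FROM enrollments a
INNER JOIN courses b ON a.course_id = b.id

Result:
student | course     
--------+------------
Carol   | Economics  
Beth    | Economics  
Quinn   | Economics  
Tina    | Algebra    
Karen   | Programming
Uma     | Programming
Victor  | Calculus   


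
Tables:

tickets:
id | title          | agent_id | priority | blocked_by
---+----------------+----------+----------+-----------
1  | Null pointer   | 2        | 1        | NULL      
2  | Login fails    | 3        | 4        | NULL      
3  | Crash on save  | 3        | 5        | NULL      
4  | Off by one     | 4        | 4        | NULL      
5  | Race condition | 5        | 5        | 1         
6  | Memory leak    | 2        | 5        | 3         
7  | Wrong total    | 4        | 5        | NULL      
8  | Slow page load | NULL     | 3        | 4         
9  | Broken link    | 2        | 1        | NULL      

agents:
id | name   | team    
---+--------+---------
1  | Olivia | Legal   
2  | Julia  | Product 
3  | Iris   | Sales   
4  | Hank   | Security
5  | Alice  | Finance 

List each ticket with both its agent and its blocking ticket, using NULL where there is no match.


Two LEFT JOINs from the same base table tickets: one to agents via agent_id, one to tickets itself via blocked_by. Both are LEFT so every ticket is preserved.
Match against agents:
  - ticket 1 (Null pointer): agent_id=2 -> matches Julia
  - ticket 2 (Login fails): agent_id=3 -> matches Iris
  - ticket 3 (Crash on save): agent_id=3 -> matches Iris
  - ticket 4 (Off by one): agent_id=4 -> matches Hank
  - ticket 5 (Race condition): agent_id=5 -> matches Alice
  - ticket 6 (Memory leak): agent_id=2 -> matches Julia
  - ticket 7 (Wrong total): agent_id=4 -> matches Hank
  - ticket 8 (Slow page load): agent_id=NULL, no match -> kept with NULL
  - ticket 9 (Broken link): agent_id=2 -> matches Julia
Match against tickets (self):
  - ticket 1 (Null pointer): blocked_by=NULL -> NULL
  - ticket 2 (Login fails): blocked_by=NULL -> NULL
  - ticket 3 (Crash on save): blocked_by=NULL -> NULL
  - ticket 4 (Off by one): blocked_by=NULL -> NULL
  - ticket 5 (Race condition): blocked_by=1 -> Null pointer
  - ticket 6 (Memory leak): blocked_by=3 -> Crash on save
  - ticket 7 (Wrong total): blocked_by=NULL -> NULL
  - ticket 8 (Slow page load): blocked_by=4 -> Off by one
  - ticket 9 (Broken link): blocked_by=NULL -> NULL

SQL:
SELECT a.title, b.name AS agent, c.title AS blocked_by
FROM tickets a
LEFT JOIN agents b ON a.agent_id = b.id
LEFT JOIN tickets c ON a.blocked_by = c.id

Result:
title          | agent | blocked_by   
---------------+-------+--------------
Null pointer   | Julia | NULL         
Login fails    | Iris  | NULL         
Crash on save  | Iris  | NULL         
Off by one     | Hank  | NULL         
Race condition | Alice | Null pointer 
Memory leak    | Julia | Crash on save
Wrong total    | Hank  | NULL         
Slow page load | NULL  | Off by one   
Broken link    | Julia | NULL         


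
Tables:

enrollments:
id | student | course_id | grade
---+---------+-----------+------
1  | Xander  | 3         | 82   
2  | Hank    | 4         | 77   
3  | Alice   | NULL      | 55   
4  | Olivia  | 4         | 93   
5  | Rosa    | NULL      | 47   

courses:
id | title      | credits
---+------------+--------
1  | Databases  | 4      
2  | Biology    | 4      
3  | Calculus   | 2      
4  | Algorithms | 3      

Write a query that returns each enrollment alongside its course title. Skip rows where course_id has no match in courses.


INNER JOIN keeps only enrollments rows whose course_id matches an id in courses. Walk through each enrollment:
  - enrollment 1 (Xander): course_id=3 -> matches Calculus
  - enrollment 2 (Hank): course_id=4 -> matches Algorithms
  - enrollment 3 (Alice): course_id=NULL, no match -> dropped
  - enrollment 4 (Olivia): course_id=4 -> matches Algorithms
  - enrollment 5 (Rosa): course_id=NULL, no match -> dropped
So 2 of 5 rows are dropped.

SQL:
SELECT a.student, b.title AS course
FROM enrollments a
INNER JOIN courses b ON a.course_id = b.id

Result:
student | course    
--------+-----------
Xander  | Calculus  
Hank    | Algorithms
Olivia  | Algorithms


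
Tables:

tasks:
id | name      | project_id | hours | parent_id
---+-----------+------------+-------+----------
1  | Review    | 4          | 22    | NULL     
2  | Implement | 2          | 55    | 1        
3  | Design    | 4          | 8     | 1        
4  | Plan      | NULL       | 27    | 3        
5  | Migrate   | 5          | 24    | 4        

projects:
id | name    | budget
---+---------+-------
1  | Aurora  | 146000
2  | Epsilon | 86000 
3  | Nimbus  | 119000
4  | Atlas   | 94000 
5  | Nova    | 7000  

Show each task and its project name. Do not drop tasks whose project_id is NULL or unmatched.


LEFT JOIN keeps every row from tasks (the left table); where project_id has no match in projects, the project columns become NULL. Walk through each task:
  - task 1 (Review): project_id=4 -> matches Atlas
  - task 2 (Implement): project_id=2 -> matches Epsilon
  - task 3 (Design): project_id=4 -> matches Atlas
  - task 4 (Plan): project_id=NULL, no match -> kept with NULL
  - task 5 (Migrate): project_id=5 -> matches Nova
All 5 rows appear; 1 has NULL project.

SQL:
SELECT a.name, b.name AS project
FROM tasks a
LEFT JOIN projects b ON a.project_id = b.id

Result:
name      | project
----------+--------
Review    | Atlas  
Implement | Epsilon
Design    | Atlas  
Plan      | NULL   
Migrate   | Nova   


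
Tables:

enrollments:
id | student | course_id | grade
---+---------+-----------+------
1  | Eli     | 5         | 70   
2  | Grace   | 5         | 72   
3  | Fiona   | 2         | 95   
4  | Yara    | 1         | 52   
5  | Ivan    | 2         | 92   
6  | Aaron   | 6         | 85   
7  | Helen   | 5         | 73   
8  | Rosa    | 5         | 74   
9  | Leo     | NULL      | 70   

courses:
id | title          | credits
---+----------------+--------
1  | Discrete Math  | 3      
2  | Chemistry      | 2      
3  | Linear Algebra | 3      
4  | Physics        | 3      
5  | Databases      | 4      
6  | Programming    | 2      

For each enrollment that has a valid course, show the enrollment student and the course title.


INNER JOIN keeps only enrollments rows whose course_id matches an id in courses. Walk through each enrollment:
  - enrollment 1 (Eli): course_id=5 -> matches Databases
  - enrollment 2 (Grace): course_id=5 -> matches Databases
  - enrollment 3 (Fiona): course_id=2 -> matches Chemistry
  - enrollment 4 (Yara): course_id=1 -> matches Discrete Math
  - enrollment 5 (Ivan): course_id=2 -> matches Chemistry
  - enrollment 6 (Aaron): course_id=6 -> matches Programming
  - enrollment 7 (Helen): course_id=5 -> matches Databases
  - enrollment 8 (Rosa): course_id=5 -> matches Databases
  - enrollment 9 (Leo): course_id=NULL, no match -> dropped
So 1 of 9 rows is dropped.

SQL:
SELECT a.student, b.title AS course
FROM enrollments a
INNER JOIN courses b ON a.course_id = b.id

Result:
student | course       
--------+--------------
Eli     | Databases    
Grace   | Databases    
Fiona   | Chemistry    
Yara    | Discrete Math
Ivan    | Chemistry    
Aaron   | Programming  
Helen   | Databases    
Rosa    | Databases    


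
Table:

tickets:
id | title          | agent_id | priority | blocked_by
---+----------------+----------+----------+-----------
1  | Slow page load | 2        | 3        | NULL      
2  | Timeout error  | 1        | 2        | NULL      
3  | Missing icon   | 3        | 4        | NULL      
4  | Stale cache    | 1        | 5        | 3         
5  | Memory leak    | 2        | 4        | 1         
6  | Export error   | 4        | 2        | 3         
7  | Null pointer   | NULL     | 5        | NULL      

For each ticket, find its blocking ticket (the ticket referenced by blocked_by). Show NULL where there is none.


This is a self-join: tickets is joined to a second copy of itself, matching each row's blocked_by to another row's id. Use LEFT JOIN so rows with blocked_by=NULL are kept.
  - ticket 1 (Slow page load): blocked_by=NULL -> NULL
  - ticket 2 (Timeout error): blocked_by=NULL -> NULL
  - ticket 3 (Missing icon): blocked_by=NULL -> NULL
  - ticket 4 (Stale cache): blocked_by=3 -> Missing icon
  - ticket 5 (Memory leak): blocked_by=1 -> Slow page load
  - ticket 6 (Export error): blocked_by=3 -> Missing icon
  - ticket 7 (Null pointer): blocked_by=NULL -> NULL

SQL:
SELECT a.title AS item, b.title AS blocked_by
FROM tickets a
LEFT JOIN tickets b ON a.blocked_by = b.id

Result:
item           | blocked_by    
---------------+---------------
Slow page load | NULL          
Timeout error  | NULL          
Missing icon   | NULL          
Stale cache    | Missing icon  
Memory leak    | Slow page load
Export error   | Missing icon  
Null pointer   | NULL          
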